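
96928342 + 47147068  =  144075410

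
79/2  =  79/2 = 39.50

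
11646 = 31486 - 19840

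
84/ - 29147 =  - 1+29063/29147 = - 0.00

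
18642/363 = 6214/121= 51.36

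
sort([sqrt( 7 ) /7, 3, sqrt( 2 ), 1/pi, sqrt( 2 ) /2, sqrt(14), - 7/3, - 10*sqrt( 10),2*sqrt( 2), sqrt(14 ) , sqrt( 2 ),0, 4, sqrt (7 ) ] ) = [ - 10*sqrt(  10 ), - 7/3 , 0,  1/pi, sqrt(7) /7,  sqrt(2)/2,sqrt( 2 ), sqrt (2 ) , sqrt( 7 ),2*sqrt(2),3,sqrt( 14), sqrt(14)  ,  4 ]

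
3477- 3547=  -  70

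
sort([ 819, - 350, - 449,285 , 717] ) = [ - 449, - 350,285,717,819] 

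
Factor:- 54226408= -2^3*6778301^1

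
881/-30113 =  - 1 + 29232/30113 = - 0.03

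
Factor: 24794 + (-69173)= - 44379 = - 3^2*4931^1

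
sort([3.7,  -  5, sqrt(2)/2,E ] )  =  [ - 5,sqrt( 2 ) /2,E,3.7]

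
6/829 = 6/829  =  0.01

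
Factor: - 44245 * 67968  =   - 2^7 * 3^2*5^1 * 59^1*8849^1 = - 3007244160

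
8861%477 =275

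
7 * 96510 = 675570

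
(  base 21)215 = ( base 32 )SC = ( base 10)908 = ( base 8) 1614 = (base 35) px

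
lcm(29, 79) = 2291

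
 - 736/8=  - 92 = -92.00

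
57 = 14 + 43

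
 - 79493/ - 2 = 39746+1/2 = 39746.50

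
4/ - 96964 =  - 1 + 24240/24241 = - 0.00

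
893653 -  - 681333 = 1574986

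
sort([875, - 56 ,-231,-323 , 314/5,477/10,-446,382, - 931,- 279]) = [-931, - 446, - 323, - 279,-231,-56, 477/10,314/5,382,875]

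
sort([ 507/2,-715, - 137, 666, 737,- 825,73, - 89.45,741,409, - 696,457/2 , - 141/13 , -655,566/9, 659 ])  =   [ - 825, - 715, - 696,-655 , - 137, - 89.45,-141/13,566/9, 73,457/2,507/2,409,  659,666, 737, 741 ]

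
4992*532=2655744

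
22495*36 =809820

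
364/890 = 182/445 = 0.41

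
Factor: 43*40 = 1720 = 2^3*5^1*43^1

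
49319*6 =295914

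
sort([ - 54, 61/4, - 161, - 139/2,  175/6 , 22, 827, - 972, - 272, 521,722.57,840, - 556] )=[-972, - 556, - 272, - 161, - 139/2, -54,61/4, 22, 175/6,521, 722.57,827,840]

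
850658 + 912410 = 1763068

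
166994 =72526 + 94468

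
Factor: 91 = 7^1*13^1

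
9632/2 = 4816 = 4816.00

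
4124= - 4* ( - 1031)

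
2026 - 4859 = -2833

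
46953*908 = 42633324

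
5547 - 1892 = 3655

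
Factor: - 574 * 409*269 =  - 2^1*7^1*41^1 * 269^1*409^1 = - 63152054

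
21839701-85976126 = -64136425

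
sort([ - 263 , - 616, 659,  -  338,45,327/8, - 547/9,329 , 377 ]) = [ - 616, - 338 , - 263, - 547/9 , 327/8, 45 , 329 , 377,659 ]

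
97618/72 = 48809/36  =  1355.81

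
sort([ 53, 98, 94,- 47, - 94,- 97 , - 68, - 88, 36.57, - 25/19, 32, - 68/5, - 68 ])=[  -  97, - 94, - 88, - 68,-68, - 47, - 68/5, - 25/19,32 , 36.57, 53, 94 , 98 ]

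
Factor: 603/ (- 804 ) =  - 3/4 = -2^( - 2 )*3^1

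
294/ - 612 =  - 1+ 53/102 = - 0.48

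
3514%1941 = 1573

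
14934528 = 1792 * 8334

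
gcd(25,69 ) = 1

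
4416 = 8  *552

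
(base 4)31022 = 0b1101001010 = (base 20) 222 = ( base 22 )1G6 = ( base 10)842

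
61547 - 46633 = 14914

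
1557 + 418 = 1975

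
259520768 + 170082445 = 429603213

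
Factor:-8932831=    - 19^1 * 470149^1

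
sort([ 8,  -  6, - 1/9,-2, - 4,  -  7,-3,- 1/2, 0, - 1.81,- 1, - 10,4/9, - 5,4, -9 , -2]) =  [  -  10, - 9, -7,  -  6 ,- 5,  -  4, - 3,-2, - 2,-1.81, - 1, - 1/2, - 1/9, 0,4/9 , 4, 8] 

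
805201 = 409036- - 396165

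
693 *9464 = 6558552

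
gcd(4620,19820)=20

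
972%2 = 0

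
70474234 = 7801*9034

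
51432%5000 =1432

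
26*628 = 16328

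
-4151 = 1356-5507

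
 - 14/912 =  - 7/456 = - 0.02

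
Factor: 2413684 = 2^2*7^1*13^1*19^1*349^1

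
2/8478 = 1/4239 = 0.00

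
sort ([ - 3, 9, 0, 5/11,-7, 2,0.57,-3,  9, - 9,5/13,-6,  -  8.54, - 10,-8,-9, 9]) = [ - 10, - 9,-9,-8.54, - 8,  -  7, - 6, - 3, - 3, 0, 5/13, 5/11, 0.57, 2,9, 9, 9] 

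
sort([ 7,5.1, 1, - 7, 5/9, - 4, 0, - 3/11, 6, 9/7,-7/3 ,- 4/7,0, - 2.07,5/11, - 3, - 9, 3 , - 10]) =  [ - 10, - 9, - 7 , -4, - 3, - 7/3, - 2.07, - 4/7 , - 3/11, 0, 0 , 5/11, 5/9, 1, 9/7,3,5.1, 6, 7 ]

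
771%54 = 15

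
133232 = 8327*16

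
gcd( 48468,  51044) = 28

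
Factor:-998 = -2^1*499^1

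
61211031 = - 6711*( - 9121)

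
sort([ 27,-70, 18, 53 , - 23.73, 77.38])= [- 70,-23.73, 18 , 27,53,77.38]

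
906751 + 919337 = 1826088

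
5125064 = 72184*71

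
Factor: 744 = 2^3*3^1*31^1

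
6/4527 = 2/1509 = 0.00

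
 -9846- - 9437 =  - 409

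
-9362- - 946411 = 937049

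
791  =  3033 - 2242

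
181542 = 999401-817859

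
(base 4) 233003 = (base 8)5703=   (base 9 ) 4115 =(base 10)3011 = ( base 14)1151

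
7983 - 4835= 3148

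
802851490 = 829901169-27049679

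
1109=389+720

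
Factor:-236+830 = 2^1*3^3*11^1  =  594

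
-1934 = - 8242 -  - 6308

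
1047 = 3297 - 2250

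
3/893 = 3/893=0.00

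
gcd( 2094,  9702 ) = 6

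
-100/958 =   -  1 + 429/479 = - 0.10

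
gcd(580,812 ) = 116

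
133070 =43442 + 89628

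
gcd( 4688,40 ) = 8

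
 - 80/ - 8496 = 5/531 = 0.01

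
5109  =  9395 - 4286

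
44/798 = 22/399=0.06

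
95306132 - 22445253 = 72860879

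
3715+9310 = 13025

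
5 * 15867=79335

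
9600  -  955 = 8645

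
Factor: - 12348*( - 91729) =1132669692 = 2^2*3^2*7^3*11^1*31^1*269^1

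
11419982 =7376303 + 4043679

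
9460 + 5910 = 15370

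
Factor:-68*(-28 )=1904   =  2^4 * 7^1* 17^1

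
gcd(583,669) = 1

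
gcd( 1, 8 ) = 1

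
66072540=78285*844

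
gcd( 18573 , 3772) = 41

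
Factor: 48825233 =4999^1*9767^1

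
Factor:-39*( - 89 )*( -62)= - 215202=   - 2^1*3^1*13^1*31^1 * 89^1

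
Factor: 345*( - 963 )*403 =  - 3^3*5^1*13^1*23^1*31^1*107^1 =- 133890705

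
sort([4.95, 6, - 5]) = [ - 5,4.95, 6 ] 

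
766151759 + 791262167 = 1557413926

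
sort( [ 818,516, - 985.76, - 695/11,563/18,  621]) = [ - 985.76,-695/11,563/18 , 516, 621, 818]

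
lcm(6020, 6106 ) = 427420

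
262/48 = 5 + 11/24 = 5.46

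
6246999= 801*7799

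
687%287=113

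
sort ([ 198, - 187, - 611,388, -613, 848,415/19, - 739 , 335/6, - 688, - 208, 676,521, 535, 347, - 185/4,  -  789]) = [ -789, - 739,-688, - 613, - 611, - 208, - 187, - 185/4,415/19,335/6, 198,  347 , 388,  521 , 535,676,848 ]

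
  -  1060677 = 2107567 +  - 3168244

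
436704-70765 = 365939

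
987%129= 84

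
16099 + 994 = 17093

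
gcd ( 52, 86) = 2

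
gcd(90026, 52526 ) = 2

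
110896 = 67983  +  42913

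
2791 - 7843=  - 5052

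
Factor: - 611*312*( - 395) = 75299640 = 2^3*3^1*5^1 * 13^2*47^1*79^1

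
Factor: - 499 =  - 499^1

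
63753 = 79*807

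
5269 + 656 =5925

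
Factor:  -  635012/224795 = -2^2  *  5^( - 1)*7^1*22679^1*44959^( - 1)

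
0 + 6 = 6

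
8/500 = 2/125 = 0.02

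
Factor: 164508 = 2^2*3^1*13709^1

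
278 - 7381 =-7103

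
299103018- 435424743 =  -  136321725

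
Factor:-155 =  - 5^1*31^1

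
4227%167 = 52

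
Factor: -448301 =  - 7^3*1307^1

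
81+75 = 156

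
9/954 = 1/106 = 0.01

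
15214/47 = 323 + 33/47= 323.70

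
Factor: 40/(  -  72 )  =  - 3^( - 2 )*5^1 = - 5/9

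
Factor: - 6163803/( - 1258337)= 3^3*167^1*1367^1*1258337^( - 1)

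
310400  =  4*77600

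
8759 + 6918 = 15677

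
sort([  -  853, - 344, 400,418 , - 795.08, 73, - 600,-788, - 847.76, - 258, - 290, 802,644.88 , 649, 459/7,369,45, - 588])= [  -  853, - 847.76, - 795.08,  -  788, - 600 ,-588, - 344 , - 290 , -258,  45,459/7,  73, 369,400,418,644.88,649 , 802] 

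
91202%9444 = 6206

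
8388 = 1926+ 6462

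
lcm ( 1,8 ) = 8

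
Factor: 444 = 2^2*3^1*37^1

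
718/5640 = 359/2820 = 0.13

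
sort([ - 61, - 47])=[ - 61,- 47 ]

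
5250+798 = 6048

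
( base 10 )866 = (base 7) 2345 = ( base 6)4002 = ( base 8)1542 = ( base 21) 1k5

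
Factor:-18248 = -2^3 * 2281^1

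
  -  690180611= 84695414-774876025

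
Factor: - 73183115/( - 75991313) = 5^1*127^1*115249^1*75991313^ ( - 1)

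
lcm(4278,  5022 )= 115506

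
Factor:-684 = -2^2*3^2*19^1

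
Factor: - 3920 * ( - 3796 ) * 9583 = 142598106560  =  2^6 * 5^1 * 7^3 * 13^1*37^2 * 73^1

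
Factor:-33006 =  - 2^1 * 3^1*5501^1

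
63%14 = 7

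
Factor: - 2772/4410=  -22/35 = - 2^1*5^ (-1)*7^( - 1 )*11^1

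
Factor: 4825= 5^2*193^1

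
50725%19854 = 11017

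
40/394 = 20/197 = 0.10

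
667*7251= 4836417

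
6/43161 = 2/14387 = 0.00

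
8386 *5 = 41930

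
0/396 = 0 = 0.00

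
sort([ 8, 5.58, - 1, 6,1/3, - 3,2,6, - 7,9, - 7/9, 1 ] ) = [ - 7, - 3, - 1, - 7/9, 1/3,  1,  2,5.58 , 6,6,8,9]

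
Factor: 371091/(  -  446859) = -431/519 = - 3^ ( - 1 )*173^( - 1 )*431^1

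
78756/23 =3424 + 4/23=3424.17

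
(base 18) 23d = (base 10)715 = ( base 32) mb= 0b1011001011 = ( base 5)10330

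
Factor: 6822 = 2^1*3^2*379^1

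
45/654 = 15/218 = 0.07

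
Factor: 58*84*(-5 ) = -2^3 * 3^1*5^1  *  7^1*29^1 = - 24360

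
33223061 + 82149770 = 115372831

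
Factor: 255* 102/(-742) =  -  13005/371 = - 3^2*5^1 * 7^( - 1 ) * 17^2*53^(-1)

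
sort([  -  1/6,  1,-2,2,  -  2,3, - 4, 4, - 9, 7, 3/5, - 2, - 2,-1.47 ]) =[ - 9, - 4, -2, - 2, -2,-2,-1.47, - 1/6,3/5, 1  ,  2,3,4,7]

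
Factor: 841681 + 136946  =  3^1*13^1 * 23^1*1091^1 = 978627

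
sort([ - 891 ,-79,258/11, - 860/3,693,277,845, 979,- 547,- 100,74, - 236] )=[ -891,- 547 ,- 860/3, - 236 , - 100, - 79,258/11,  74,277,693,845,979] 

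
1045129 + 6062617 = 7107746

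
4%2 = 0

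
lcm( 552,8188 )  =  49128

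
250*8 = 2000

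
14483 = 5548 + 8935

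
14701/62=14701/62 = 237.11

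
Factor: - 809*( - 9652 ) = 2^2*19^1*127^1*809^1 = 7808468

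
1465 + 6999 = 8464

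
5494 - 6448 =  - 954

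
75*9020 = 676500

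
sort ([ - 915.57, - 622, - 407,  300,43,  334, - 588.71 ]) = [ - 915.57, - 622,  -  588.71, - 407, 43,300,334] 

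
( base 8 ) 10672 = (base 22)986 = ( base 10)4538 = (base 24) 7L2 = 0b1000110111010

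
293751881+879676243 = 1173428124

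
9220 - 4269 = 4951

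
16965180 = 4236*4005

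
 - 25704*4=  - 102816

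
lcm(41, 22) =902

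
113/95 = 113/95 = 1.19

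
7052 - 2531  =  4521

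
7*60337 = 422359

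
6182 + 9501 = 15683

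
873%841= 32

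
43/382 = 43/382 = 0.11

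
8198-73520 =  - 65322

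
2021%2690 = 2021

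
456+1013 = 1469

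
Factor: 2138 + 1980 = 2^1*29^1*71^1 =4118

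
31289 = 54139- 22850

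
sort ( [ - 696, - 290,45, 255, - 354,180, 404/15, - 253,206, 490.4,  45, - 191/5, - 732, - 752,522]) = [ - 752 ,-732, - 696, - 354, - 290, - 253, - 191/5,404/15, 45, 45  ,  180 , 206, 255, 490.4,522 ]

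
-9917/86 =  - 9917/86= -115.31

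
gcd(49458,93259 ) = 1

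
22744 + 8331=31075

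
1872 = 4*468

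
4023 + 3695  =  7718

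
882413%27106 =15021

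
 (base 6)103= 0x27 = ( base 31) 18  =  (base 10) 39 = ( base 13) 30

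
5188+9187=14375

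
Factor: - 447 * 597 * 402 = -2^1*3^3*67^1*149^1 * 199^1 = -107277318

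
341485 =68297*5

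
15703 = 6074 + 9629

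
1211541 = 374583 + 836958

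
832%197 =44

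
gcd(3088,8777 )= 1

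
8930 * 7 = 62510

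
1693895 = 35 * 48397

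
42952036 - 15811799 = 27140237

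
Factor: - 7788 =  - 2^2*3^1*11^1 * 59^1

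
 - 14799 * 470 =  - 6955530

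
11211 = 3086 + 8125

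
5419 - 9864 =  - 4445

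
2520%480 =120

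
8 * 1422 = 11376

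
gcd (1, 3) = 1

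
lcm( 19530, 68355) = 136710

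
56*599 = 33544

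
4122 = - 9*( - 458 )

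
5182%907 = 647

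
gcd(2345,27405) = 35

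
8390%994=438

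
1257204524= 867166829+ 390037695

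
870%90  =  60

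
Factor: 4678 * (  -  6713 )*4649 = - 2^1*7^2*137^1 * 2339^1*4649^1= -  145994471686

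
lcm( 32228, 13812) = 96684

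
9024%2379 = 1887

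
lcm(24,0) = 0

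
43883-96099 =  - 52216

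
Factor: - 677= - 677^1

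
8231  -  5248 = 2983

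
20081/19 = 20081/19 = 1056.89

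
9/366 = 3/122 = 0.02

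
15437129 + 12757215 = 28194344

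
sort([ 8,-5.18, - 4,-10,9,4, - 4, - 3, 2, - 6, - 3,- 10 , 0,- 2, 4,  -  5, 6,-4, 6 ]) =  [ - 10 ,-10, - 6,-5.18, - 5,-4,-4, - 4,  -  3, - 3, - 2,0,2,4, 4, 6 , 6, 8, 9]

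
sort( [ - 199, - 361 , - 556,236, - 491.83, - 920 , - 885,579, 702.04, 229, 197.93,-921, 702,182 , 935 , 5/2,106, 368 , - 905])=[ - 921,-920,-905, - 885, - 556 , -491.83, - 361, - 199 , 5/2 , 106, 182,197.93  ,  229, 236, 368, 579, 702,702.04,935]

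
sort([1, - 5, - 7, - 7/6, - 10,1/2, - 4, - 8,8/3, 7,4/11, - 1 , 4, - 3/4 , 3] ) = [ - 10, - 8, - 7, - 5, - 4, - 7/6, - 1,-3/4, 4/11,1/2, 1,  8/3, 3, 4,7]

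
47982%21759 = 4464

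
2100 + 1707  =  3807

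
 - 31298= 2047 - 33345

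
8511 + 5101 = 13612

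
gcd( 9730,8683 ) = 1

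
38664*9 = 347976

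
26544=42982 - 16438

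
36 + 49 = 85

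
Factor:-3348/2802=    - 2^1 * 3^2 * 31^1*467^ ( - 1) =- 558/467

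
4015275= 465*8635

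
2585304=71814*36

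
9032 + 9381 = 18413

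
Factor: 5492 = 2^2*1373^1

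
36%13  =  10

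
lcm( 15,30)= 30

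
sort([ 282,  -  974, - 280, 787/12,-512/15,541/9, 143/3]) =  [-974, - 280, -512/15,  143/3, 541/9,787/12,282]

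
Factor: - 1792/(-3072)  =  2^ (  -  2) *3^ (-1)  *7^1=   7/12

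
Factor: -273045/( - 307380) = 167/188 = 2^( - 2)*47^(-1)*167^1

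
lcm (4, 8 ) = 8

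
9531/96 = 99  +  9/32 = 99.28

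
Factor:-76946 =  - 2^1*79^1*487^1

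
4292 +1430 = 5722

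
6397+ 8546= 14943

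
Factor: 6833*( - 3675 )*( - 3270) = 82113869250 = 2^1*3^2*5^3*7^2*109^1*6833^1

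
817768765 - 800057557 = 17711208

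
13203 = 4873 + 8330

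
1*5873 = 5873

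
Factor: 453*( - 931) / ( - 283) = 421743/283 = 3^1*7^2*19^1*151^1*283^ ( - 1 )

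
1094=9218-8124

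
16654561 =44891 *371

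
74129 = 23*3223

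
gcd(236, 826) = 118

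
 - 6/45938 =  - 3/22969= -0.00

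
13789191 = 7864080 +5925111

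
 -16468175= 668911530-685379705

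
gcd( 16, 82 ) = 2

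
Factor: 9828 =2^2*3^3*7^1*13^1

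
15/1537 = 15/1537 = 0.01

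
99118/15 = 6607+13/15 =6607.87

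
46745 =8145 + 38600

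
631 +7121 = 7752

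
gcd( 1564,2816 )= 4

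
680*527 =358360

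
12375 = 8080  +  4295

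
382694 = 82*4667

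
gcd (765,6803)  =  1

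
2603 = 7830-5227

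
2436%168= 84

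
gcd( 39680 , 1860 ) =620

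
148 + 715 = 863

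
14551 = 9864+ 4687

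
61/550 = 61/550= 0.11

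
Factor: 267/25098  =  2^( - 1)*47^( - 1) = 1/94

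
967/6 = 161 + 1/6=161.17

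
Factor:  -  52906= -2^1 * 7^1 *3779^1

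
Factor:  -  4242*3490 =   -  14804580 = - 2^2 * 3^1 * 5^1*7^1*101^1*349^1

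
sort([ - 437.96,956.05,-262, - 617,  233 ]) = [ - 617,-437.96,-262,233,956.05]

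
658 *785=516530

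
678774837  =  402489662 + 276285175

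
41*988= 40508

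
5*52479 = 262395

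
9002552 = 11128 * 809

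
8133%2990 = 2153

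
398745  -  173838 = 224907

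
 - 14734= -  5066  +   - 9668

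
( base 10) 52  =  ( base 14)3a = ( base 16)34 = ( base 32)1K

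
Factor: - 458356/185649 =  - 2^2*3^ ( -1)*37^1*163^1 * 3257^( - 1 ) = - 24124/9771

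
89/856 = 89/856=0.10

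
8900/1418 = 6 + 196/709  =  6.28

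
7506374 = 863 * 8698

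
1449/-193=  - 1449/193 = - 7.51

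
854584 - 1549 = 853035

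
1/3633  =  1/3633 = 0.00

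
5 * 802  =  4010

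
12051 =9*1339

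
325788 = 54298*6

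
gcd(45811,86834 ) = 1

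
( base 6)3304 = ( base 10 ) 760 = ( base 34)MC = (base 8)1370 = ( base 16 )2f8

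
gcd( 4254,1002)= 6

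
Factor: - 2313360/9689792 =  - 20655/86516 = - 2^( - 2)*3^5  *  5^1*17^1*43^(-1)*503^( - 1 )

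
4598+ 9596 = 14194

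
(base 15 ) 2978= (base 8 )21270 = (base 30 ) 9Q8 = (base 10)8888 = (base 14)334c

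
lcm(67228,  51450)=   5042100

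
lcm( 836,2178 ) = 82764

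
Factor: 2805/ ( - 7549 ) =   -  3^1*5^1*11^1*17^1*7549^( - 1 ) 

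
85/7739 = 85/7739 = 0.01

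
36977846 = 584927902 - 547950056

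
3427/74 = 3427/74 = 46.31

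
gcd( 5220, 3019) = 1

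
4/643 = 4/643=0.01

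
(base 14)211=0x197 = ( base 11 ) 340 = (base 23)hg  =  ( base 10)407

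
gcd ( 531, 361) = 1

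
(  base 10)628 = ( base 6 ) 2524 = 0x274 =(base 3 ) 212021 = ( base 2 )1001110100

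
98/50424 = 49/25212 = 0.00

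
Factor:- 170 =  - 2^1*5^1*17^1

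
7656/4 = 1914 =1914.00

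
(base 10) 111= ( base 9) 133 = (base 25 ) 4B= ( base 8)157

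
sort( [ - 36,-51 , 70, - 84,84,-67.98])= [ - 84, - 67.98, - 51, - 36, 70,84]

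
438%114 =96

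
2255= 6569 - 4314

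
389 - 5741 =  - 5352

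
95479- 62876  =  32603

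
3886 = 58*67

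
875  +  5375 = 6250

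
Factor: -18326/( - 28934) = 7^2*11^1*23^( - 1)*37^( - 1 ) = 539/851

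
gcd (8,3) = 1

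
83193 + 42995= 126188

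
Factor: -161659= -161659^1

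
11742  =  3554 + 8188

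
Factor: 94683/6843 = 31561/2281 = 37^1*853^1 *2281^( - 1) 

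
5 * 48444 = 242220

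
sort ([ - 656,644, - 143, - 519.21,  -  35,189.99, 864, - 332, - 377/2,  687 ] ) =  [ - 656 , - 519.21, - 332, - 377/2, - 143, - 35, 189.99,644, 687,  864 ] 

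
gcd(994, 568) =142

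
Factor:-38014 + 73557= 35543^1 = 35543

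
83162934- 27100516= 56062418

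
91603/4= 22900 + 3/4 = 22900.75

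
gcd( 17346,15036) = 42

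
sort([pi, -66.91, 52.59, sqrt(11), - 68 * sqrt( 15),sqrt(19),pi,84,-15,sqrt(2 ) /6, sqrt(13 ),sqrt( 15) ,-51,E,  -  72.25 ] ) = [ - 68*sqrt(15 ),-72.25, - 66.91, - 51 , - 15,sqrt (2 ) /6,E, pi , pi,sqrt( 11 ),sqrt( 13), sqrt(15),sqrt(19),52.59,84]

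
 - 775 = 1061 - 1836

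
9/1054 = 9/1054 = 0.01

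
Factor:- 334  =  - 2^1*167^1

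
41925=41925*1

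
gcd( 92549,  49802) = 1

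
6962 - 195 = 6767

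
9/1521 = 1/169 = 0.01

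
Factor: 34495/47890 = 6899/9578 = 2^(  -  1 ) * 4789^( - 1 )*6899^1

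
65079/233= 65079/233 = 279.31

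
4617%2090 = 437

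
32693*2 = 65386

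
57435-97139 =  - 39704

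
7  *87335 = 611345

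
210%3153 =210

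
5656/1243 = 4+684/1243 = 4.55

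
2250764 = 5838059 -3587295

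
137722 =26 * 5297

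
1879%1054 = 825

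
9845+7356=17201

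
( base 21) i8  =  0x182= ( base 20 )j6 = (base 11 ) 321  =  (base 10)386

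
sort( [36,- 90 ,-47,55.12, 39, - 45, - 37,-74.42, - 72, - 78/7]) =[ - 90 , - 74.42,-72, - 47, - 45,-37,-78/7,36, 39 , 55.12]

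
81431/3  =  81431/3 = 27143.67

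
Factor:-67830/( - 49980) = 19/14 = 2^ ( - 1 )*7^( - 1 )*19^1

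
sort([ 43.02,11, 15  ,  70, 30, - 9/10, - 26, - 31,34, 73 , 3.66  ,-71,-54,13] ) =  [-71,-54,-31,-26, - 9/10, 3.66,11,13,15,30,34 , 43.02,70,73 ] 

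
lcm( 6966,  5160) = 139320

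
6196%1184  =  276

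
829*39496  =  32742184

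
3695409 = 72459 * 51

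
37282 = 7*5326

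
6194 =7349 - 1155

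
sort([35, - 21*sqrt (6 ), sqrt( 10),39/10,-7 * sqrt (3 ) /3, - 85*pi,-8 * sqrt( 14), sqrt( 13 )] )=[ - 85*pi, - 21*sqrt( 6 ), - 8 * sqrt(14 ), - 7*sqrt( 3 )/3,sqrt( 10),sqrt(13),39/10, 35] 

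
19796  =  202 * 98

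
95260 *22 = 2095720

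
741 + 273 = 1014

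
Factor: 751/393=3^(-1)*131^( - 1) * 751^1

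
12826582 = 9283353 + 3543229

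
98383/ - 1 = - 98383/1= - 98383.00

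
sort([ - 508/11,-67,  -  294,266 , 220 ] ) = [ - 294, - 67, - 508/11 , 220, 266 ] 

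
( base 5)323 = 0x58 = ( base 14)64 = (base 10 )88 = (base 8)130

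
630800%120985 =25875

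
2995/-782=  - 2995/782 = -3.83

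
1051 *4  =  4204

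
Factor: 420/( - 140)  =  -3 = - 3^1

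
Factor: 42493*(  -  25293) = - 1074775449  =  -  3^1 * 11^1*3863^1*8431^1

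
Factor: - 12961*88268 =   -  2^2*13^1 *997^1*  22067^1 = - 1144041548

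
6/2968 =3/1484 = 0.00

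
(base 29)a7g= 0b10000110110101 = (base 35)71j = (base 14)3205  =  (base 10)8629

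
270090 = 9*30010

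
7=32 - 25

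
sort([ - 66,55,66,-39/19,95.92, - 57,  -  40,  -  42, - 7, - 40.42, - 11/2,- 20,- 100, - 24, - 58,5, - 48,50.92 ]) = [ - 100,-66, -58, - 57, - 48,-42,-40.42, - 40, - 24,-20, -7, - 11/2,- 39/19, 5,50.92, 55,66,95.92]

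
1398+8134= 9532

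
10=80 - 70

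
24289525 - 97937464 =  - 73647939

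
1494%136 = 134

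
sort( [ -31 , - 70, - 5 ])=[ - 70, - 31, - 5 ]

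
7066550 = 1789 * 3950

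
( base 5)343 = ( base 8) 142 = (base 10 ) 98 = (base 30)38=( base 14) 70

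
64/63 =1 + 1/63 =1.02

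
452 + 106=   558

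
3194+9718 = 12912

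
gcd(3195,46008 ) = 639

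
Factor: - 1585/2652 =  - 2^( - 2)*3^ ( - 1 )*5^1 * 13^ ( -1 )*17^ ( - 1 ) *317^1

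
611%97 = 29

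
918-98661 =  - 97743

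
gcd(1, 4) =1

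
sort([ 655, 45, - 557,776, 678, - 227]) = [ - 557, - 227, 45, 655,678, 776] 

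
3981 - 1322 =2659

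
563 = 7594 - 7031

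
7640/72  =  955/9 = 106.11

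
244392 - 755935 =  - 511543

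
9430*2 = 18860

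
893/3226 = 893/3226 = 0.28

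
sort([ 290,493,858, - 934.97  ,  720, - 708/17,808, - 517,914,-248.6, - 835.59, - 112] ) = [- 934.97 , - 835.59,-517, - 248.6, - 112,-708/17,290, 493, 720,808 , 858, 914]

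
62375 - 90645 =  - 28270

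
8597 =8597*1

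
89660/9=89660/9 = 9962.22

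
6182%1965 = 287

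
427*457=195139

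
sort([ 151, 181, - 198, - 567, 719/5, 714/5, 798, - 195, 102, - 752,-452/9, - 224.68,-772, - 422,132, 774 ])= [ - 772, - 752,-567, - 422, - 224.68,  -  198, - 195 , - 452/9, 102,  132,  714/5,719/5,151,181, 774, 798] 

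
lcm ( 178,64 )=5696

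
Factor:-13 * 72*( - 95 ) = 2^3*3^2*5^1*13^1*19^1 = 88920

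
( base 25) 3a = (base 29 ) 2R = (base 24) 3d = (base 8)125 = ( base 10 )85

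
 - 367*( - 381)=139827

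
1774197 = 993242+780955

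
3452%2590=862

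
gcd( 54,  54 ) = 54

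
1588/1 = 1588 = 1588.00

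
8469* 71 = 601299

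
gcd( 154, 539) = 77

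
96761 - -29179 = 125940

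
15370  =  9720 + 5650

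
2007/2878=2007/2878= 0.70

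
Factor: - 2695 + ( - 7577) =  - 10272 = - 2^5*3^1*107^1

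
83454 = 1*83454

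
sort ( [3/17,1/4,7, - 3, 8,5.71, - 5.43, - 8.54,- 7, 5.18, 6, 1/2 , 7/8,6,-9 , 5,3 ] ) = [-9, - 8.54,  -  7, - 5.43, - 3,3/17,1/4, 1/2,7/8, 3,5, 5.18, 5.71,6, 6,7,8]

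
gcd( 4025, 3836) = 7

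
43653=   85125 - 41472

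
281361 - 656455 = - 375094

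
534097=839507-305410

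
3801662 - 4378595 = -576933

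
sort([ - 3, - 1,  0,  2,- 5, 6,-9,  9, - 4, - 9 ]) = [ - 9,  -  9, - 5, - 4,  -  3,  -  1,0,2,6, 9]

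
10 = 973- 963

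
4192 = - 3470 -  - 7662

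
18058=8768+9290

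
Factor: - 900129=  - 3^1*300043^1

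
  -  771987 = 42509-814496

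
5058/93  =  1686/31  =  54.39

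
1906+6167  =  8073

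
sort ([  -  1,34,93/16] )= [ - 1,93/16,34]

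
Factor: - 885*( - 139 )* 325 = 3^1*5^3 * 13^1*59^1*139^1 = 39979875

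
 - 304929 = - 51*5979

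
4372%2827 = 1545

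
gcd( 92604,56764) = 4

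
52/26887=52/26887 = 0.00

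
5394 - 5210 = 184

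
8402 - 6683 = 1719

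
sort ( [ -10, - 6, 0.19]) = [ - 10, - 6,0.19] 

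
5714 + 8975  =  14689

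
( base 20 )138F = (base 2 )10010010011111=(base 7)36222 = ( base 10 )9375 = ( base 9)13766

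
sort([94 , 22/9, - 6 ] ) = [ - 6,22/9, 94] 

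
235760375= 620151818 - 384391443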